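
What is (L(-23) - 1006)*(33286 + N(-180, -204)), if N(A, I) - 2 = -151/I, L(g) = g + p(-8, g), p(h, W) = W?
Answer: -1786007489/51 ≈ -3.5020e+7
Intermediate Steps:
L(g) = 2*g (L(g) = g + g = 2*g)
N(A, I) = 2 - 151/I
(L(-23) - 1006)*(33286 + N(-180, -204)) = (2*(-23) - 1006)*(33286 + (2 - 151/(-204))) = (-46 - 1006)*(33286 + (2 - 151*(-1/204))) = -1052*(33286 + (2 + 151/204)) = -1052*(33286 + 559/204) = -1052*6790903/204 = -1786007489/51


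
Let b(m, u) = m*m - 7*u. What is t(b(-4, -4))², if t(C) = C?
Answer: 1936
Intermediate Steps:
b(m, u) = m² - 7*u
t(b(-4, -4))² = ((-4)² - 7*(-4))² = (16 + 28)² = 44² = 1936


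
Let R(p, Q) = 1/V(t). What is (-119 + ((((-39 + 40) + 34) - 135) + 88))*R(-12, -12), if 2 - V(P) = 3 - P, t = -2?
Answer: 131/3 ≈ 43.667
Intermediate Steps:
V(P) = -1 + P (V(P) = 2 - (3 - P) = 2 + (-3 + P) = -1 + P)
R(p, Q) = -⅓ (R(p, Q) = 1/(-1 - 2) = 1/(-3) = -⅓)
(-119 + ((((-39 + 40) + 34) - 135) + 88))*R(-12, -12) = (-119 + ((((-39 + 40) + 34) - 135) + 88))*(-⅓) = (-119 + (((1 + 34) - 135) + 88))*(-⅓) = (-119 + ((35 - 135) + 88))*(-⅓) = (-119 + (-100 + 88))*(-⅓) = (-119 - 12)*(-⅓) = -131*(-⅓) = 131/3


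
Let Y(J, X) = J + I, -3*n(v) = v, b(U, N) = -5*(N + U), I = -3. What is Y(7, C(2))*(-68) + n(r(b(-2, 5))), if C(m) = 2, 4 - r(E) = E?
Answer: -835/3 ≈ -278.33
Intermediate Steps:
b(U, N) = -5*N - 5*U
r(E) = 4 - E
n(v) = -v/3
Y(J, X) = -3 + J (Y(J, X) = J - 3 = -3 + J)
Y(7, C(2))*(-68) + n(r(b(-2, 5))) = (-3 + 7)*(-68) - (4 - (-5*5 - 5*(-2)))/3 = 4*(-68) - (4 - (-25 + 10))/3 = -272 - (4 - 1*(-15))/3 = -272 - (4 + 15)/3 = -272 - ⅓*19 = -272 - 19/3 = -835/3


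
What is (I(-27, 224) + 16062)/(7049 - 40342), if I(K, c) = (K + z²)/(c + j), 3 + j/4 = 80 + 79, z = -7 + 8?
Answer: -6810275/14116232 ≈ -0.48244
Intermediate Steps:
z = 1
j = 624 (j = -12 + 4*(80 + 79) = -12 + 4*159 = -12 + 636 = 624)
I(K, c) = (1 + K)/(624 + c) (I(K, c) = (K + 1²)/(c + 624) = (K + 1)/(624 + c) = (1 + K)/(624 + c))
(I(-27, 224) + 16062)/(7049 - 40342) = ((1 - 27)/(624 + 224) + 16062)/(7049 - 40342) = (-26/848 + 16062)/(-33293) = ((1/848)*(-26) + 16062)*(-1/33293) = (-13/424 + 16062)*(-1/33293) = (6810275/424)*(-1/33293) = -6810275/14116232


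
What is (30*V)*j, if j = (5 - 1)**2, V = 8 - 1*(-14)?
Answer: 10560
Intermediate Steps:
V = 22 (V = 8 + 14 = 22)
j = 16 (j = 4**2 = 16)
(30*V)*j = (30*22)*16 = 660*16 = 10560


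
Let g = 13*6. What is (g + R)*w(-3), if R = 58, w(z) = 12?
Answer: 1632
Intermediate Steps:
g = 78
(g + R)*w(-3) = (78 + 58)*12 = 136*12 = 1632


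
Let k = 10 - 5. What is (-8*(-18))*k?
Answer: 720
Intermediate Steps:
k = 5
(-8*(-18))*k = -8*(-18)*5 = 144*5 = 720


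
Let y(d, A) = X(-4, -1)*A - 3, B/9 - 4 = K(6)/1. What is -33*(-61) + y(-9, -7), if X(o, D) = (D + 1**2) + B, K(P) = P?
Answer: 1380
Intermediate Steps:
B = 90 (B = 36 + 9*(6/1) = 36 + 9*(6*1) = 36 + 9*6 = 36 + 54 = 90)
X(o, D) = 91 + D (X(o, D) = (D + 1**2) + 90 = (D + 1) + 90 = (1 + D) + 90 = 91 + D)
y(d, A) = -3 + 90*A (y(d, A) = (91 - 1)*A - 3 = 90*A - 3 = -3 + 90*A)
-33*(-61) + y(-9, -7) = -33*(-61) + (-3 + 90*(-7)) = 2013 + (-3 - 630) = 2013 - 633 = 1380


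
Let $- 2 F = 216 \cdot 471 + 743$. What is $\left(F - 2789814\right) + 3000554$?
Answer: $\frac{319001}{2} \approx 1.595 \cdot 10^{5}$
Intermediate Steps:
$F = - \frac{102479}{2}$ ($F = - \frac{216 \cdot 471 + 743}{2} = - \frac{101736 + 743}{2} = \left(- \frac{1}{2}\right) 102479 = - \frac{102479}{2} \approx -51240.0$)
$\left(F - 2789814\right) + 3000554 = \left(- \frac{102479}{2} - 2789814\right) + 3000554 = - \frac{5682107}{2} + 3000554 = \frac{319001}{2}$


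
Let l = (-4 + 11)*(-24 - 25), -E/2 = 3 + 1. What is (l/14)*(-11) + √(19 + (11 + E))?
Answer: 539/2 + √22 ≈ 274.19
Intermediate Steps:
E = -8 (E = -2*(3 + 1) = -2*4 = -8)
l = -343 (l = 7*(-49) = -343)
(l/14)*(-11) + √(19 + (11 + E)) = -343/14*(-11) + √(19 + (11 - 8)) = -343*1/14*(-11) + √(19 + 3) = -49/2*(-11) + √22 = 539/2 + √22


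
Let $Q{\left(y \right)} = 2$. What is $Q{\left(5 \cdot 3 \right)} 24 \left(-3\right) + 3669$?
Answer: $3525$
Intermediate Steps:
$Q{\left(5 \cdot 3 \right)} 24 \left(-3\right) + 3669 = 2 \cdot 24 \left(-3\right) + 3669 = 48 \left(-3\right) + 3669 = -144 + 3669 = 3525$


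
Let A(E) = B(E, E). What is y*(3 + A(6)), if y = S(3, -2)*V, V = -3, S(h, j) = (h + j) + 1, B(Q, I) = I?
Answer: -54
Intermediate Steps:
S(h, j) = 1 + h + j
A(E) = E
y = -6 (y = (1 + 3 - 2)*(-3) = 2*(-3) = -6)
y*(3 + A(6)) = -6*(3 + 6) = -6*9 = -54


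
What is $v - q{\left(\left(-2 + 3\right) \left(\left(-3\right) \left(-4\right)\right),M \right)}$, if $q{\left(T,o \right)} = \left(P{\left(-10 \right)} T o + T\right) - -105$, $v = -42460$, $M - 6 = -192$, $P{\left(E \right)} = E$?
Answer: $-64897$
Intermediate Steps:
$M = -186$ ($M = 6 - 192 = -186$)
$q{\left(T,o \right)} = 105 + T - 10 T o$ ($q{\left(T,o \right)} = \left(- 10 T o + T\right) - -105 = \left(- 10 T o + T\right) + 105 = \left(T - 10 T o\right) + 105 = 105 + T - 10 T o$)
$v - q{\left(\left(-2 + 3\right) \left(\left(-3\right) \left(-4\right)\right),M \right)} = -42460 - \left(105 + \left(-2 + 3\right) \left(\left(-3\right) \left(-4\right)\right) - 10 \left(-2 + 3\right) \left(\left(-3\right) \left(-4\right)\right) \left(-186\right)\right) = -42460 - \left(105 + 1 \cdot 12 - 10 \cdot 1 \cdot 12 \left(-186\right)\right) = -42460 - \left(105 + 12 - 120 \left(-186\right)\right) = -42460 - \left(105 + 12 + 22320\right) = -42460 - 22437 = -64897$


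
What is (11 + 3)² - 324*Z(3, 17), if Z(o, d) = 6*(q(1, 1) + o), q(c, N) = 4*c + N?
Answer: -15356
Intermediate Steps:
q(c, N) = N + 4*c
Z(o, d) = 30 + 6*o (Z(o, d) = 6*((1 + 4*1) + o) = 6*((1 + 4) + o) = 6*(5 + o) = 30 + 6*o)
(11 + 3)² - 324*Z(3, 17) = (11 + 3)² - 324*(30 + 6*3) = 14² - 324*(30 + 18) = 196 - 324*48 = 196 - 15552 = -15356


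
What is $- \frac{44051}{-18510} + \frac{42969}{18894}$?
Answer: $\frac{135637982}{29143995} \approx 4.6541$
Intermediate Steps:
$- \frac{44051}{-18510} + \frac{42969}{18894} = \left(-44051\right) \left(- \frac{1}{18510}\right) + 42969 \cdot \frac{1}{18894} = \frac{44051}{18510} + \frac{14323}{6298} = \frac{135637982}{29143995}$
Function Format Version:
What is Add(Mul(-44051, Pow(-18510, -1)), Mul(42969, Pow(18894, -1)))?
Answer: Rational(135637982, 29143995) ≈ 4.6541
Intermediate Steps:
Add(Mul(-44051, Pow(-18510, -1)), Mul(42969, Pow(18894, -1))) = Add(Mul(-44051, Rational(-1, 18510)), Mul(42969, Rational(1, 18894))) = Add(Rational(44051, 18510), Rational(14323, 6298)) = Rational(135637982, 29143995)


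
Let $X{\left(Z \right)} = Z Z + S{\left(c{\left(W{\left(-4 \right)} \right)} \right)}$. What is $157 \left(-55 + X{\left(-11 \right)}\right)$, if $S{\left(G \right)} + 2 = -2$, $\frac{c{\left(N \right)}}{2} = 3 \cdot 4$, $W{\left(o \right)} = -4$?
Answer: $9734$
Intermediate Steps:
$c{\left(N \right)} = 24$ ($c{\left(N \right)} = 2 \cdot 3 \cdot 4 = 2 \cdot 12 = 24$)
$S{\left(G \right)} = -4$ ($S{\left(G \right)} = -2 - 2 = -4$)
$X{\left(Z \right)} = -4 + Z^{2}$ ($X{\left(Z \right)} = Z Z - 4 = Z^{2} - 4 = -4 + Z^{2}$)
$157 \left(-55 + X{\left(-11 \right)}\right) = 157 \left(-55 - \left(4 - \left(-11\right)^{2}\right)\right) = 157 \left(-55 + \left(-4 + 121\right)\right) = 157 \left(-55 + 117\right) = 157 \cdot 62 = 9734$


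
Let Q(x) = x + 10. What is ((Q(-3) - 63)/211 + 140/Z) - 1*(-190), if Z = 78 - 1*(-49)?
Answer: 5113858/26797 ≈ 190.84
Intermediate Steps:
Q(x) = 10 + x
Z = 127 (Z = 78 + 49 = 127)
((Q(-3) - 63)/211 + 140/Z) - 1*(-190) = (((10 - 3) - 63)/211 + 140/127) - 1*(-190) = ((7 - 63)*(1/211) + 140*(1/127)) + 190 = (-56*1/211 + 140/127) + 190 = (-56/211 + 140/127) + 190 = 22428/26797 + 190 = 5113858/26797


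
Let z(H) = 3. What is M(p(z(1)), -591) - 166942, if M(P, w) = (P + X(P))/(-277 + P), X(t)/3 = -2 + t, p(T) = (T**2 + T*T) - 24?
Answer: -47244556/283 ≈ -1.6694e+5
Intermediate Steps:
p(T) = -24 + 2*T**2 (p(T) = (T**2 + T**2) - 24 = 2*T**2 - 24 = -24 + 2*T**2)
X(t) = -6 + 3*t (X(t) = 3*(-2 + t) = -6 + 3*t)
M(P, w) = (-6 + 4*P)/(-277 + P) (M(P, w) = (P + (-6 + 3*P))/(-277 + P) = (-6 + 4*P)/(-277 + P))
M(p(z(1)), -591) - 166942 = 2*(-3 + 2*(-24 + 2*3**2))/(-277 + (-24 + 2*3**2)) - 166942 = 2*(-3 + 2*(-24 + 2*9))/(-277 + (-24 + 2*9)) - 166942 = 2*(-3 + 2*(-24 + 18))/(-277 + (-24 + 18)) - 166942 = 2*(-3 + 2*(-6))/(-277 - 6) - 166942 = 2*(-3 - 12)/(-283) - 166942 = 2*(-1/283)*(-15) - 166942 = 30/283 - 166942 = -47244556/283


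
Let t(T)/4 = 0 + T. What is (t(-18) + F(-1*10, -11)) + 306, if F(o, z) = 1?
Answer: 235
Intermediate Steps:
t(T) = 4*T (t(T) = 4*(0 + T) = 4*T)
(t(-18) + F(-1*10, -11)) + 306 = (4*(-18) + 1) + 306 = (-72 + 1) + 306 = -71 + 306 = 235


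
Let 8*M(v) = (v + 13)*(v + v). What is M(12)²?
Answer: 5625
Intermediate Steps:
M(v) = v*(13 + v)/4 (M(v) = ((v + 13)*(v + v))/8 = ((13 + v)*(2*v))/8 = (2*v*(13 + v))/8 = v*(13 + v)/4)
M(12)² = ((¼)*12*(13 + 12))² = ((¼)*12*25)² = 75² = 5625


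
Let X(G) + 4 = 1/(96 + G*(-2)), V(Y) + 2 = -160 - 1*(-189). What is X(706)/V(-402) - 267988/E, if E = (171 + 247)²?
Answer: -96685847/57484196 ≈ -1.6820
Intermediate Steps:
E = 174724 (E = 418² = 174724)
V(Y) = 27 (V(Y) = -2 + (-160 - 1*(-189)) = -2 + (-160 + 189) = -2 + 29 = 27)
X(G) = -4 + 1/(96 - 2*G) (X(G) = -4 + 1/(96 + G*(-2)) = -4 + 1/(96 - 2*G))
X(706)/V(-402) - 267988/E = ((383 - 8*706)/(2*(-48 + 706)))/27 - 267988/174724 = ((½)*(383 - 5648)/658)*(1/27) - 267988*1/174724 = ((½)*(1/658)*(-5265))*(1/27) - 66997/43681 = -5265/1316*1/27 - 66997/43681 = -195/1316 - 66997/43681 = -96685847/57484196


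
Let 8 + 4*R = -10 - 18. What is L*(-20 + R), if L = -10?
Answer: 290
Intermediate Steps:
R = -9 (R = -2 + (-10 - 18)/4 = -2 + (1/4)*(-28) = -2 - 7 = -9)
L*(-20 + R) = -10*(-20 - 9) = -10*(-29) = 290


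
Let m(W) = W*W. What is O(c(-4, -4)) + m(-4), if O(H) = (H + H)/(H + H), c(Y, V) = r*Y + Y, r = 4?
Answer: 17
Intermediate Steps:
m(W) = W²
c(Y, V) = 5*Y (c(Y, V) = 4*Y + Y = 5*Y)
O(H) = 1 (O(H) = (2*H)/((2*H)) = (2*H)*(1/(2*H)) = 1)
O(c(-4, -4)) + m(-4) = 1 + (-4)² = 1 + 16 = 17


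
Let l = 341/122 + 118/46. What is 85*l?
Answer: 1278485/2806 ≈ 455.63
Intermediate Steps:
l = 15041/2806 (l = 341*(1/122) + 118*(1/46) = 341/122 + 59/23 = 15041/2806 ≈ 5.3603)
85*l = 85*(15041/2806) = 1278485/2806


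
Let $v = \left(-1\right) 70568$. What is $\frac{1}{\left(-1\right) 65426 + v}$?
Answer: $- \frac{1}{135994} \approx -7.3533 \cdot 10^{-6}$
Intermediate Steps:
$v = -70568$
$\frac{1}{\left(-1\right) 65426 + v} = \frac{1}{\left(-1\right) 65426 - 70568} = \frac{1}{-65426 - 70568} = \frac{1}{-135994} = - \frac{1}{135994}$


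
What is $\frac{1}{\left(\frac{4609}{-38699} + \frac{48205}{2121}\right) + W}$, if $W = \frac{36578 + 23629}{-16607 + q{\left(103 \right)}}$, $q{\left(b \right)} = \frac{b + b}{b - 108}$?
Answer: $\frac{759163275171}{14417999579309} \approx 0.052654$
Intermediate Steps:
$q{\left(b \right)} = \frac{2 b}{-108 + b}$ ($q{\left(b \right)} = \frac{2 b}{b - 108} = \frac{2 b}{-108 + b}$)
$W = - \frac{100345}{27747}$ ($W = \frac{36578 + 23629}{-16607 + 2 \cdot 103 \frac{1}{-108 + 103}} = \frac{60207}{-16607 + 2 \cdot 103 \frac{1}{-5}} = \frac{60207}{-16607 + 2 \cdot 103 \left(- \frac{1}{5}\right)} = \frac{60207}{-16607 - \frac{206}{5}} = \frac{60207}{- \frac{83241}{5}} = 60207 \left(- \frac{5}{83241}\right) = - \frac{100345}{27747} \approx -3.6164$)
$\frac{1}{\left(\frac{4609}{-38699} + \frac{48205}{2121}\right) + W} = \frac{1}{\left(\frac{4609}{-38699} + \frac{48205}{2121}\right) - \frac{100345}{27747}} = \frac{1}{\left(4609 \left(- \frac{1}{38699}\right) + 48205 \cdot \frac{1}{2121}\right) - \frac{100345}{27747}} = \frac{1}{\left(- \frac{4609}{38699} + \frac{48205}{2121}\right) - \frac{100345}{27747}} = \frac{1}{\frac{1855709606}{82080579} - \frac{100345}{27747}} = \frac{1}{\frac{14417999579309}{759163275171}} = \frac{759163275171}{14417999579309}$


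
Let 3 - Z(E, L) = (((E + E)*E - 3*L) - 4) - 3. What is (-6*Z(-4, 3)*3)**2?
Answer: 54756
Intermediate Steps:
Z(E, L) = 10 - 2*E**2 + 3*L (Z(E, L) = 3 - ((((E + E)*E - 3*L) - 4) - 3) = 3 - ((((2*E)*E - 3*L) - 4) - 3) = 3 - (((2*E**2 - 3*L) - 4) - 3) = 3 - (((-3*L + 2*E**2) - 4) - 3) = 3 - ((-4 - 3*L + 2*E**2) - 3) = 3 - (-7 - 3*L + 2*E**2) = 3 + (7 - 2*E**2 + 3*L) = 10 - 2*E**2 + 3*L)
(-6*Z(-4, 3)*3)**2 = (-6*(10 - 2*(-4)**2 + 3*3)*3)**2 = (-6*(10 - 2*16 + 9)*3)**2 = (-6*(10 - 32 + 9)*3)**2 = (-6*(-13)*3)**2 = (78*3)**2 = 234**2 = 54756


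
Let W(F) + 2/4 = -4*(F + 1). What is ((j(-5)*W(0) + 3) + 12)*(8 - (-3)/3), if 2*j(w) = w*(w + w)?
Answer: -1755/2 ≈ -877.50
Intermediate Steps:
j(w) = w**2 (j(w) = (w*(w + w))/2 = (w*(2*w))/2 = (2*w**2)/2 = w**2)
W(F) = -9/2 - 4*F (W(F) = -1/2 - 4*(F + 1) = -1/2 - 4*(1 + F) = -1/2 + (-4 - 4*F) = -9/2 - 4*F)
((j(-5)*W(0) + 3) + 12)*(8 - (-3)/3) = (((-5)**2*(-9/2 - 4*0) + 3) + 12)*(8 - (-3)/3) = ((25*(-9/2 + 0) + 3) + 12)*(8 - (-3)/3) = ((25*(-9/2) + 3) + 12)*(8 - 1*(-1)) = ((-225/2 + 3) + 12)*(8 + 1) = (-219/2 + 12)*9 = -195/2*9 = -1755/2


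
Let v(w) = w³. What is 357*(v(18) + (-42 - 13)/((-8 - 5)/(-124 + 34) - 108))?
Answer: 1188939654/571 ≈ 2.0822e+6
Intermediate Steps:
357*(v(18) + (-42 - 13)/((-8 - 5)/(-124 + 34) - 108)) = 357*(18³ + (-42 - 13)/((-8 - 5)/(-124 + 34) - 108)) = 357*(5832 - 55/(-13/(-90) - 108)) = 357*(5832 - 55/(-13*(-1/90) - 108)) = 357*(5832 - 55/(13/90 - 108)) = 357*(5832 - 55/(-9707/90)) = 357*(5832 - 55*(-90/9707)) = 357*(5832 + 4950/9707) = 357*(56616174/9707) = 1188939654/571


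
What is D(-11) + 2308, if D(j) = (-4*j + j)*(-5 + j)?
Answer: 1780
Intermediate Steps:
D(j) = -3*j*(-5 + j) (D(j) = (-3*j)*(-5 + j) = -3*j*(-5 + j))
D(-11) + 2308 = 3*(-11)*(5 - 1*(-11)) + 2308 = 3*(-11)*(5 + 11) + 2308 = 3*(-11)*16 + 2308 = -528 + 2308 = 1780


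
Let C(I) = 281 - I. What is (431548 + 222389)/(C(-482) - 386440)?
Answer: -217979/128559 ≈ -1.6956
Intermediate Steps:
(431548 + 222389)/(C(-482) - 386440) = (431548 + 222389)/((281 - 1*(-482)) - 386440) = 653937/((281 + 482) - 386440) = 653937/(763 - 386440) = 653937/(-385677) = 653937*(-1/385677) = -217979/128559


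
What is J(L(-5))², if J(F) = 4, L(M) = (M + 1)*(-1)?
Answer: 16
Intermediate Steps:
L(M) = -1 - M (L(M) = (1 + M)*(-1) = -1 - M)
J(L(-5))² = 4² = 16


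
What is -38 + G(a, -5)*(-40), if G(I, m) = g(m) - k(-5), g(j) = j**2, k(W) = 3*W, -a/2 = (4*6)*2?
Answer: -1638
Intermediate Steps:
a = -96 (a = -2*4*6*2 = -48*2 = -2*48 = -96)
G(I, m) = 15 + m**2 (G(I, m) = m**2 - 3*(-5) = m**2 - 1*(-15) = m**2 + 15 = 15 + m**2)
-38 + G(a, -5)*(-40) = -38 + (15 + (-5)**2)*(-40) = -38 + (15 + 25)*(-40) = -38 + 40*(-40) = -38 - 1600 = -1638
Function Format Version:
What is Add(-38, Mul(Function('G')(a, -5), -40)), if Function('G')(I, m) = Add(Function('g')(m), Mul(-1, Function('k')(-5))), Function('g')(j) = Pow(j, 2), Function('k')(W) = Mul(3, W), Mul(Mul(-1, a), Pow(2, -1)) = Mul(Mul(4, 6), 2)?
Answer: -1638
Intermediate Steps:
a = -96 (a = Mul(-2, Mul(Mul(4, 6), 2)) = Mul(-2, Mul(24, 2)) = Mul(-2, 48) = -96)
Function('G')(I, m) = Add(15, Pow(m, 2)) (Function('G')(I, m) = Add(Pow(m, 2), Mul(-1, Mul(3, -5))) = Add(Pow(m, 2), Mul(-1, -15)) = Add(Pow(m, 2), 15) = Add(15, Pow(m, 2)))
Add(-38, Mul(Function('G')(a, -5), -40)) = Add(-38, Mul(Add(15, Pow(-5, 2)), -40)) = Add(-38, Mul(Add(15, 25), -40)) = Add(-38, Mul(40, -40)) = Add(-38, -1600) = -1638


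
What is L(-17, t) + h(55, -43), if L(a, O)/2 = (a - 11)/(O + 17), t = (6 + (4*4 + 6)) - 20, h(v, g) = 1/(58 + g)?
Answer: -163/75 ≈ -2.1733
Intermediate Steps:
t = 8 (t = (6 + (16 + 6)) - 20 = (6 + 22) - 20 = 28 - 20 = 8)
L(a, O) = 2*(-11 + a)/(17 + O) (L(a, O) = 2*((a - 11)/(O + 17)) = 2*((-11 + a)/(17 + O)) = 2*(-11 + a)/(17 + O))
L(-17, t) + h(55, -43) = 2*(-11 - 17)/(17 + 8) + 1/(58 - 43) = 2*(-28)/25 + 1/15 = 2*(1/25)*(-28) + 1/15 = -56/25 + 1/15 = -163/75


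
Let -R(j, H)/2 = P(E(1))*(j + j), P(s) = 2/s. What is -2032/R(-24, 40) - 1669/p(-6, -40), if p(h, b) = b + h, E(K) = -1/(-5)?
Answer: 47149/1380 ≈ 34.166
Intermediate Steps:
E(K) = 1/5 (E(K) = -1*(-1/5) = 1/5)
R(j, H) = -40*j (R(j, H) = -2*2/(1/5)*(j + j) = -2*2*5*2*j = -20*2*j = -40*j)
-2032/R(-24, 40) - 1669/p(-6, -40) = -2032/((-40*(-24))) - 1669/(-40 - 6) = -2032/960 - 1669/(-46) = -2032*1/960 - 1669*(-1/46) = -127/60 + 1669/46 = 47149/1380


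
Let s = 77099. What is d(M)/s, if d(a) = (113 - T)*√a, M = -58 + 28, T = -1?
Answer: 114*I*√30/77099 ≈ 0.0080987*I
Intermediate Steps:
M = -30
d(a) = 114*√a (d(a) = (113 - 1*(-1))*√a = (113 + 1)*√a = 114*√a)
d(M)/s = (114*√(-30))/77099 = (114*(I*√30))*(1/77099) = (114*I*√30)*(1/77099) = 114*I*√30/77099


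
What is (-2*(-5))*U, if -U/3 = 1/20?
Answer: -3/2 ≈ -1.5000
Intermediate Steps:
U = -3/20 ≈ -0.15000
(-2*(-5))*U = -2*(-5)*(-3/20) = 10*(-3/20) = -3/2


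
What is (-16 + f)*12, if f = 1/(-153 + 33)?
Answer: -1921/10 ≈ -192.10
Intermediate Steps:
f = -1/120 (f = 1/(-120) = -1/120 ≈ -0.0083333)
(-16 + f)*12 = (-16 - 1/120)*12 = -1921/120*12 = -1921/10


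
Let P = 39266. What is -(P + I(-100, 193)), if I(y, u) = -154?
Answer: -39112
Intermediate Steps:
-(P + I(-100, 193)) = -(39266 - 154) = -1*39112 = -39112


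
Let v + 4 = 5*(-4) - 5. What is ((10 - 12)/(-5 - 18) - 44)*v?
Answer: 29290/23 ≈ 1273.5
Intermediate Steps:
v = -29 (v = -4 + (5*(-4) - 5) = -4 + (-20 - 5) = -4 - 25 = -29)
((10 - 12)/(-5 - 18) - 44)*v = ((10 - 12)/(-5 - 18) - 44)*(-29) = (-2/(-23) - 44)*(-29) = (-2*(-1/23) - 44)*(-29) = (2/23 - 44)*(-29) = -1010/23*(-29) = 29290/23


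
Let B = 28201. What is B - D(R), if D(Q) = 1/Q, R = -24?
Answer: 676825/24 ≈ 28201.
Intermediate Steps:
B - D(R) = 28201 - 1/(-24) = 28201 - 1*(-1/24) = 28201 + 1/24 = 676825/24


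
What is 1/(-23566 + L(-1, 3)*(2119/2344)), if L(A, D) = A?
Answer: -2344/55240823 ≈ -4.2432e-5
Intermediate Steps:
1/(-23566 + L(-1, 3)*(2119/2344)) = 1/(-23566 - 2119/2344) = 1/(-55240823/2344) = -2344/55240823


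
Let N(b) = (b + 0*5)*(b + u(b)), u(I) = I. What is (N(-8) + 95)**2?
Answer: 49729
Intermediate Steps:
N(b) = 2*b**2 (N(b) = (b + 0*5)*(b + b) = (b + 0)*(2*b) = b*(2*b) = 2*b**2)
(N(-8) + 95)**2 = (2*(-8)**2 + 95)**2 = (2*64 + 95)**2 = (128 + 95)**2 = 223**2 = 49729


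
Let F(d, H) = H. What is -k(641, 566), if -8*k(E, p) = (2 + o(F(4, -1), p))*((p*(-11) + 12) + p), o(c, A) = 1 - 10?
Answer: 4942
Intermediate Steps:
o(c, A) = -9
k(E, p) = 21/2 - 35*p/4 (k(E, p) = -(2 - 9)*((p*(-11) + 12) + p)/8 = -(-7)*((-11*p + 12) + p)/8 = -(-7)*((12 - 11*p) + p)/8 = -(-7)*(12 - 10*p)/8 = -(-84 + 70*p)/8 = 21/2 - 35*p/4)
-k(641, 566) = -(21/2 - 35/4*566) = -(21/2 - 9905/2) = -1*(-4942) = 4942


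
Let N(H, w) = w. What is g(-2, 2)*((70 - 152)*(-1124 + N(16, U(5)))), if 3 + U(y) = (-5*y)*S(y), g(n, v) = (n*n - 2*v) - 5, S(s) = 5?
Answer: -513320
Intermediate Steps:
g(n, v) = -5 + n² - 2*v (g(n, v) = (n² - 2*v) - 5 = -5 + n² - 2*v)
U(y) = -3 - 25*y (U(y) = -3 - 5*y*5 = -3 - 25*y)
g(-2, 2)*((70 - 152)*(-1124 + N(16, U(5)))) = (-5 + (-2)² - 2*2)*((70 - 152)*(-1124 + (-3 - 25*5))) = (-5 + 4 - 4)*(-82*(-1124 + (-3 - 125))) = -(-410)*(-1124 - 128) = -(-410)*(-1252) = -5*102664 = -513320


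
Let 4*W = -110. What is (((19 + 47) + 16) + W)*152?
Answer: 8284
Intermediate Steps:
W = -55/2 (W = (1/4)*(-110) = -55/2 ≈ -27.500)
(((19 + 47) + 16) + W)*152 = (((19 + 47) + 16) - 55/2)*152 = ((66 + 16) - 55/2)*152 = (82 - 55/2)*152 = (109/2)*152 = 8284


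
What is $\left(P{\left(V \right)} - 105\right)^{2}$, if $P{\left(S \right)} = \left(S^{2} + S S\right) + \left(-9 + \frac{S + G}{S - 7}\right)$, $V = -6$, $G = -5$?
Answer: $\frac{286225}{169} \approx 1693.6$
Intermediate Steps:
$P{\left(S \right)} = -9 + 2 S^{2} + \frac{-5 + S}{-7 + S}$ ($P{\left(S \right)} = \left(S^{2} + S S\right) - \left(9 - \frac{S - 5}{S - 7}\right) = \left(S^{2} + S^{2}\right) - \left(9 - \frac{-5 + S}{-7 + S}\right) = 2 S^{2} - \left(9 - \frac{-5 + S}{-7 + S}\right) = -9 + 2 S^{2} + \frac{-5 + S}{-7 + S}$)
$\left(P{\left(V \right)} - 105\right)^{2} = \left(\frac{2 \left(29 + \left(-6\right)^{3} - 7 \left(-6\right)^{2} - -24\right)}{-7 - 6} - 105\right)^{2} = \left(\frac{2 \left(29 - 216 - 252 + 24\right)}{-13} - 105\right)^{2} = \left(2 \left(- \frac{1}{13}\right) \left(29 - 216 - 252 + 24\right) - 105\right)^{2} = \left(2 \left(- \frac{1}{13}\right) \left(-415\right) - 105\right)^{2} = \left(\frac{830}{13} - 105\right)^{2} = \left(- \frac{535}{13}\right)^{2} = \frac{286225}{169}$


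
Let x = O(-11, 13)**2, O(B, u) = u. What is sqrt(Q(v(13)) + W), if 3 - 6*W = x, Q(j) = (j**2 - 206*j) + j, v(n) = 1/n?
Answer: I*sqrt(66057)/39 ≈ 6.5901*I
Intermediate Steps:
Q(j) = j**2 - 205*j
x = 169 (x = 13**2 = 169)
W = -83/3 (W = 1/2 - 1/6*169 = 1/2 - 169/6 = -83/3 ≈ -27.667)
sqrt(Q(v(13)) + W) = sqrt((-205 + 1/13)/13 - 83/3) = sqrt((1/13)*(-2664/13) - 83/3) = sqrt(-2664/169 - 83/3) = sqrt(-22019/507) = I*sqrt(66057)/39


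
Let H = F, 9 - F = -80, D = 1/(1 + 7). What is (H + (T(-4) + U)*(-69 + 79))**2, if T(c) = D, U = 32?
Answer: 2692881/16 ≈ 1.6831e+5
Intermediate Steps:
D = 1/8 ≈ 0.12500
F = 89 (F = 9 - 1*(-80) = 9 + 80 = 89)
H = 89
T(c) = 1/8
(H + (T(-4) + U)*(-69 + 79))**2 = (89 + (1/8 + 32)*(-69 + 79))**2 = (89 + (257/8)*10)**2 = (89 + 1285/4)**2 = (1641/4)**2 = 2692881/16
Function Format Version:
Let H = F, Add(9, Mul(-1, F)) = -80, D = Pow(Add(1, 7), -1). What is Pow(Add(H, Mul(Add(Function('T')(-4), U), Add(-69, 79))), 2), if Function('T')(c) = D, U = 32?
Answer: Rational(2692881, 16) ≈ 1.6831e+5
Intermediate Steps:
D = Rational(1, 8) (D = Pow(8, -1) = Rational(1, 8) ≈ 0.12500)
F = 89 (F = Add(9, Mul(-1, -80)) = Add(9, 80) = 89)
H = 89
Function('T')(c) = Rational(1, 8)
Pow(Add(H, Mul(Add(Function('T')(-4), U), Add(-69, 79))), 2) = Pow(Add(89, Mul(Add(Rational(1, 8), 32), Add(-69, 79))), 2) = Pow(Add(89, Mul(Rational(257, 8), 10)), 2) = Pow(Add(89, Rational(1285, 4)), 2) = Pow(Rational(1641, 4), 2) = Rational(2692881, 16)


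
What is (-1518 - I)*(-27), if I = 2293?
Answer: 102897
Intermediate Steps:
(-1518 - I)*(-27) = (-1518 - 1*2293)*(-27) = (-1518 - 2293)*(-27) = -3811*(-27) = 102897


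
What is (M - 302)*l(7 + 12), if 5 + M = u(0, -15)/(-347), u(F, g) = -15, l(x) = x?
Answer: -2023766/347 ≈ -5832.2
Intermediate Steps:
M = -1720/347 (M = -5 - 15/(-347) = -5 - 15*(-1/347) = -5 + 15/347 = -1720/347 ≈ -4.9568)
(M - 302)*l(7 + 12) = (-1720/347 - 302)*(7 + 12) = -106514/347*19 = -2023766/347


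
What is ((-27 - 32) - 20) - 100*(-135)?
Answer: 13421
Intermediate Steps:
((-27 - 32) - 20) - 100*(-135) = (-59 - 20) + 13500 = -79 + 13500 = 13421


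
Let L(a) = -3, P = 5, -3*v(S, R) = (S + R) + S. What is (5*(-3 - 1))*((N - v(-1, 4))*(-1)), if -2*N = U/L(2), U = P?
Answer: 30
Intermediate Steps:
v(S, R) = -2*S/3 - R/3 (v(S, R) = -((S + R) + S)/3 = -((R + S) + S)/3 = -(R + 2*S)/3 = -2*S/3 - R/3)
U = 5
N = ⅚ (N = -5/(2*(-3)) = -5*(-1)/(2*3) = -½*(-5/3) = ⅚ ≈ 0.83333)
(5*(-3 - 1))*((N - v(-1, 4))*(-1)) = (5*(-3 - 1))*((⅚ - (-⅔*(-1) - ⅓*4))*(-1)) = (5*(-4))*((⅚ - (⅔ - 4/3))*(-1)) = -20*(⅚ - 1*(-⅔))*(-1) = -20*(⅚ + ⅔)*(-1) = -30*(-1) = -20*(-3/2) = 30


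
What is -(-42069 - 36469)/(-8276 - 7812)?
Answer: -39269/8044 ≈ -4.8818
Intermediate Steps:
-(-42069 - 36469)/(-8276 - 7812) = -(-78538)/(-16088) = -(-78538)*(-1)/16088 = -1*39269/8044 = -39269/8044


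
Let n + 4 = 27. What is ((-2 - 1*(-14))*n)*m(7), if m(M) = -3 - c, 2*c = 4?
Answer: -1380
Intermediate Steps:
c = 2 (c = (½)*4 = 2)
m(M) = -5 (m(M) = -3 - 1*2 = -3 - 2 = -5)
n = 23 (n = -4 + 27 = 23)
((-2 - 1*(-14))*n)*m(7) = ((-2 - 1*(-14))*23)*(-5) = ((-2 + 14)*23)*(-5) = (12*23)*(-5) = 276*(-5) = -1380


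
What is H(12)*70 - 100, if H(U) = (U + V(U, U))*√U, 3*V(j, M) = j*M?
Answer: -100 + 8400*√3 ≈ 14449.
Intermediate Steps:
V(j, M) = M*j/3 (V(j, M) = (j*M)/3 = (M*j)/3 = M*j/3)
H(U) = √U*(U + U²/3) (H(U) = (U + U*U/3)*√U = (U + U²/3)*√U = √U*(U + U²/3))
H(12)*70 - 100 = (12^(3/2)*(3 + 12)/3)*70 - 100 = ((⅓)*(24*√3)*15)*70 - 100 = (120*√3)*70 - 100 = 8400*√3 - 100 = -100 + 8400*√3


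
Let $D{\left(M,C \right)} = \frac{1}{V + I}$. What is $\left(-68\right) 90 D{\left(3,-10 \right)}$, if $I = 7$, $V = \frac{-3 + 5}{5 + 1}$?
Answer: $- \frac{9180}{11} \approx -834.54$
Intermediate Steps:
$V = \frac{1}{3}$ ($V = \frac{2}{6} = 2 \cdot \frac{1}{6} = \frac{1}{3} \approx 0.33333$)
$D{\left(M,C \right)} = \frac{3}{22}$ ($D{\left(M,C \right)} = \frac{1}{\frac{1}{3} + 7} = \frac{1}{\frac{22}{3}} = \frac{3}{22}$)
$\left(-68\right) 90 D{\left(3,-10 \right)} = \left(-68\right) 90 \cdot \frac{3}{22} = \left(-6120\right) \frac{3}{22} = - \frac{9180}{11}$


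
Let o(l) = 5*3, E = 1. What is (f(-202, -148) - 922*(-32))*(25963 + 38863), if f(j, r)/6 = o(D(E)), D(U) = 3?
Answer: 1918460644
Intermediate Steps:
o(l) = 15
f(j, r) = 90 (f(j, r) = 6*15 = 90)
(f(-202, -148) - 922*(-32))*(25963 + 38863) = (90 - 922*(-32))*(25963 + 38863) = (90 + 29504)*64826 = 29594*64826 = 1918460644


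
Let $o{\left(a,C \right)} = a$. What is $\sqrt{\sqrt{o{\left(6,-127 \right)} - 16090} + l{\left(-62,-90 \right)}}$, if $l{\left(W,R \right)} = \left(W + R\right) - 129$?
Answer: $\sqrt{-281 + 2 i \sqrt{4021}} \approx 3.6942 + 17.165 i$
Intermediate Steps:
$l{\left(W,R \right)} = -129 + R + W$ ($l{\left(W,R \right)} = \left(R + W\right) - 129 = -129 + R + W$)
$\sqrt{\sqrt{o{\left(6,-127 \right)} - 16090} + l{\left(-62,-90 \right)}} = \sqrt{\sqrt{6 - 16090} - 281} = \sqrt{\sqrt{-16084} - 281} = \sqrt{2 i \sqrt{4021} - 281} = \sqrt{-281 + 2 i \sqrt{4021}}$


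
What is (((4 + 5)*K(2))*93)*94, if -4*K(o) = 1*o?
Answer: -39339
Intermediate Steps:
K(o) = -o/4
(((4 + 5)*K(2))*93)*94 = (((4 + 5)*(-¼*2))*93)*94 = ((9*(-½))*93)*94 = -9/2*93*94 = -837/2*94 = -39339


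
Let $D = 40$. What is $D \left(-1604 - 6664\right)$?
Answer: $-330720$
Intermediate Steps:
$D \left(-1604 - 6664\right) = 40 \left(-1604 - 6664\right) = 40 \left(-8268\right) = -330720$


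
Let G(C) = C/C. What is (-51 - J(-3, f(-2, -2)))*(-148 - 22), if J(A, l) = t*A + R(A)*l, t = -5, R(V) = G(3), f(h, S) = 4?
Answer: 11900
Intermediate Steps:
G(C) = 1
R(V) = 1
J(A, l) = l - 5*A (J(A, l) = -5*A + 1*l = -5*A + l = l - 5*A)
(-51 - J(-3, f(-2, -2)))*(-148 - 22) = (-51 - (4 - 5*(-3)))*(-148 - 22) = (-51 - (4 + 15))*(-170) = (-51 - 1*19)*(-170) = (-51 - 19)*(-170) = -70*(-170) = 11900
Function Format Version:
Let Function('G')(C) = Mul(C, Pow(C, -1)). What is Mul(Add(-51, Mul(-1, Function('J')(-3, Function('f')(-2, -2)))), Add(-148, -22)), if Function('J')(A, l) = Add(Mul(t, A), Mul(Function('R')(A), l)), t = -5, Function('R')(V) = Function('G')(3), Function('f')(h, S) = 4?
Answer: 11900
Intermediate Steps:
Function('G')(C) = 1
Function('R')(V) = 1
Function('J')(A, l) = Add(l, Mul(-5, A)) (Function('J')(A, l) = Add(Mul(-5, A), Mul(1, l)) = Add(Mul(-5, A), l) = Add(l, Mul(-5, A)))
Mul(Add(-51, Mul(-1, Function('J')(-3, Function('f')(-2, -2)))), Add(-148, -22)) = Mul(Add(-51, Mul(-1, Add(4, Mul(-5, -3)))), Add(-148, -22)) = Mul(Add(-51, Mul(-1, Add(4, 15))), -170) = Mul(Add(-51, Mul(-1, 19)), -170) = Mul(Add(-51, -19), -170) = Mul(-70, -170) = 11900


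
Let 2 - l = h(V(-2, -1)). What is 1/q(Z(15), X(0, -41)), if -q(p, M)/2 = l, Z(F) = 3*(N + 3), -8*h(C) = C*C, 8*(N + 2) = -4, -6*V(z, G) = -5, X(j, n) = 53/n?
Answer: -144/601 ≈ -0.23960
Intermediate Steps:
V(z, G) = ⅚ (V(z, G) = -⅙*(-5) = ⅚)
N = -5/2 (N = -2 + (⅛)*(-4) = -2 - ½ = -5/2 ≈ -2.5000)
h(C) = -C²/8 (h(C) = -C*C/8 = -C²/8)
l = 601/288 (l = 2 - (-1)*(⅚)²/8 = 2 - (-1)*25/(8*36) = 2 - 1*(-25/288) = 2 + 25/288 = 601/288 ≈ 2.0868)
Z(F) = 3/2 (Z(F) = 3*(-5/2 + 3) = 3*(½) = 3/2)
q(p, M) = -601/144 (q(p, M) = -2*601/288 = -601/144)
1/q(Z(15), X(0, -41)) = 1/(-601/144) = -144/601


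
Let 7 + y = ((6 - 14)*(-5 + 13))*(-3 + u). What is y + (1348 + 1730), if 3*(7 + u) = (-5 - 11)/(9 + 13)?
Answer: 122975/33 ≈ 3726.5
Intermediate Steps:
u = -239/33 (u = -7 + ((-5 - 11)/(9 + 13))/3 = -7 + (-16/22)/3 = -7 + (-16*1/22)/3 = -7 + (⅓)*(-8/11) = -7 - 8/33 = -239/33 ≈ -7.2424)
y = 21401/33 (y = -7 + ((6 - 14)*(-5 + 13))*(-3 - 239/33) = -7 - 8*8*(-338/33) = -7 - 64*(-338/33) = -7 + 21632/33 = 21401/33 ≈ 648.52)
y + (1348 + 1730) = 21401/33 + (1348 + 1730) = 21401/33 + 3078 = 122975/33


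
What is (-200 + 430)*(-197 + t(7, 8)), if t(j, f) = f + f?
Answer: -41630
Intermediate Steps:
t(j, f) = 2*f
(-200 + 430)*(-197 + t(7, 8)) = (-200 + 430)*(-197 + 2*8) = 230*(-197 + 16) = 230*(-181) = -41630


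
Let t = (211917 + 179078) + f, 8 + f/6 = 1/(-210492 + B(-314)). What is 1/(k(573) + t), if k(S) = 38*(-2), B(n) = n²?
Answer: 55948/21868450705 ≈ 2.5584e-6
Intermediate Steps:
f = -2685507/55948 (f = -48 + 6/(-210492 + (-314)²) = -48 + 6/(-210492 + 98596) = -48 + 6/(-111896) = -48 + 6*(-1/111896) = -48 - 3/55948 = -2685507/55948 ≈ -48.000)
k(S) = -76
t = 21872702753/55948 (t = (211917 + 179078) - 2685507/55948 = 390995 - 2685507/55948 = 21872702753/55948 ≈ 3.9095e+5)
1/(k(573) + t) = 1/(-76 + 21872702753/55948) = 1/(21868450705/55948) = 55948/21868450705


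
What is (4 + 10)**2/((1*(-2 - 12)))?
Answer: -14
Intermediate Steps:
(4 + 10)**2/((1*(-2 - 12))) = 14**2/((1*(-14))) = 196/(-14) = 196*(-1/14) = -14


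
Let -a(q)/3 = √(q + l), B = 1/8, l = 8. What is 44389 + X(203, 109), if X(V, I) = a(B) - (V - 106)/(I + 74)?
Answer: 8123090/183 - 3*√130/4 ≈ 44380.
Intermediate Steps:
B = ⅛ ≈ 0.12500
a(q) = -3*√(8 + q) (a(q) = -3*√(q + 8) = -3*√(8 + q))
X(V, I) = -3*√130/4 - (-106 + V)/(74 + I) (X(V, I) = -3*√(8 + ⅛) - (V - 106)/(I + 74) = -3*√130/4 - (-106 + V)/(74 + I))
44389 + X(203, 109) = 44389 + (424 - 222*√130 - 4*203 - 3*109*√130)/(4*(74 + 109)) = 44389 + (¼)*(424 - 222*√130 - 812 - 327*√130)/183 = 44389 + (¼)*(1/183)*(-388 - 549*√130) = 44389 + (-97/183 - 3*√130/4) = 8123090/183 - 3*√130/4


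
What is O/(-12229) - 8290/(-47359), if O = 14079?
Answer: -565388951/579153211 ≈ -0.97623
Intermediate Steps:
O/(-12229) - 8290/(-47359) = 14079/(-12229) - 8290/(-47359) = 14079*(-1/12229) - 8290*(-1/47359) = -14079/12229 + 8290/47359 = -565388951/579153211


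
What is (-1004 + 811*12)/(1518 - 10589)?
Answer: -8728/9071 ≈ -0.96219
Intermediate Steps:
(-1004 + 811*12)/(1518 - 10589) = (-1004 + 9732)/(-9071) = 8728*(-1/9071) = -8728/9071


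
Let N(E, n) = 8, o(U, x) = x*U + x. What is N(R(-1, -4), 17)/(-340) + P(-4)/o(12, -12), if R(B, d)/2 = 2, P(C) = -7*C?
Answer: -673/3315 ≈ -0.20302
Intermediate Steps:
R(B, d) = 4 (R(B, d) = 2*2 = 4)
o(U, x) = x + U*x (o(U, x) = U*x + x = x + U*x)
N(R(-1, -4), 17)/(-340) + P(-4)/o(12, -12) = 8/(-340) + (-7*(-4))/((-12*(1 + 12))) = 8*(-1/340) + 28/((-12*13)) = -2/85 + 28/(-156) = -2/85 + 28*(-1/156) = -2/85 - 7/39 = -673/3315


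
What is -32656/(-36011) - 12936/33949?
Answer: 642800248/1222537439 ≈ 0.52579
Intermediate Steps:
-32656/(-36011) - 12936/33949 = -32656*(-1/36011) - 12936*1/33949 = 32656/36011 - 12936/33949 = 642800248/1222537439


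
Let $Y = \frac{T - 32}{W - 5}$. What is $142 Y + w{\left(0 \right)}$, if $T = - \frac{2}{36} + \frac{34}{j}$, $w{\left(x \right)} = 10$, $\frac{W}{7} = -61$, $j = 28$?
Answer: $\frac{274033}{13608} \approx 20.138$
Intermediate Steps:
$W = -427$ ($W = 7 \left(-61\right) = -427$)
$T = \frac{73}{63}$ ($T = - \frac{2}{36} + \frac{34}{28} = \left(-2\right) \frac{1}{36} + 34 \cdot \frac{1}{28} = - \frac{1}{18} + \frac{17}{14} = \frac{73}{63} \approx 1.1587$)
$Y = \frac{1943}{27216}$ ($Y = \frac{\frac{73}{63} - 32}{-427 - 5} = - \frac{1943}{63 \left(-432\right)} = \left(- \frac{1943}{63}\right) \left(- \frac{1}{432}\right) = \frac{1943}{27216} \approx 0.071392$)
$142 Y + w{\left(0 \right)} = 142 \cdot \frac{1943}{27216} + 10 = \frac{137953}{13608} + 10 = \frac{274033}{13608}$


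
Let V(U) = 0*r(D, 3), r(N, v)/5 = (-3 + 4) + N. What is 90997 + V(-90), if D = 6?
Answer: 90997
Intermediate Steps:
r(N, v) = 5 + 5*N (r(N, v) = 5*((-3 + 4) + N) = 5*(1 + N) = 5 + 5*N)
V(U) = 0 (V(U) = 0*(5 + 5*6) = 0*(5 + 30) = 0*35 = 0)
90997 + V(-90) = 90997 + 0 = 90997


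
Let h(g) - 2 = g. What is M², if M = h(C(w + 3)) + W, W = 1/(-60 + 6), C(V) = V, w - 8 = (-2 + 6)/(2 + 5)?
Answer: 26245129/142884 ≈ 183.68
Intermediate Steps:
w = 60/7 (w = 8 + (-2 + 6)/(2 + 5) = 8 + 4/7 = 60/7 ≈ 8.5714)
h(g) = 2 + g
W = -1/54 (W = 1/(-54) = -1/54 ≈ -0.018519)
M = 5123/378 (M = (2 + (60/7 + 3)) - 1/54 = (2 + 81/7) - 1/54 = 95/7 - 1/54 = 5123/378 ≈ 13.553)
M² = (5123/378)² = 26245129/142884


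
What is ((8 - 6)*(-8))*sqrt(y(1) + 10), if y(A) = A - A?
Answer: -16*sqrt(10) ≈ -50.596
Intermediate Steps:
y(A) = 0
((8 - 6)*(-8))*sqrt(y(1) + 10) = ((8 - 6)*(-8))*sqrt(0 + 10) = (2*(-8))*sqrt(10) = -16*sqrt(10)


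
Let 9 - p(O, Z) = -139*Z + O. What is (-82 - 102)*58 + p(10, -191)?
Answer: -37222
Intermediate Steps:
p(O, Z) = 9 - O + 139*Z (p(O, Z) = 9 - (-139*Z + O) = 9 - (O - 139*Z) = 9 + (-O + 139*Z) = 9 - O + 139*Z)
(-82 - 102)*58 + p(10, -191) = (-82 - 102)*58 + (9 - 1*10 + 139*(-191)) = -184*58 + (9 - 10 - 26549) = -10672 - 26550 = -37222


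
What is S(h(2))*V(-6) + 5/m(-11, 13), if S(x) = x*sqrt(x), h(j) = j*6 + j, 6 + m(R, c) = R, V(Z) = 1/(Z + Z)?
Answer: -5/17 - 7*sqrt(14)/6 ≈ -4.6594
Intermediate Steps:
V(Z) = 1/(2*Z)
m(R, c) = -6 + R
h(j) = 7*j (h(j) = 6*j + j = 7*j)
S(x) = x**(3/2)
S(h(2))*V(-6) + 5/m(-11, 13) = (7*2)**(3/2)*((1/2)/(-6)) + 5/(-6 - 11) = 14**(3/2)*((1/2)*(-1/6)) + 5/(-17) = (14*sqrt(14))*(-1/12) + 5*(-1/17) = -7*sqrt(14)/6 - 5/17 = -5/17 - 7*sqrt(14)/6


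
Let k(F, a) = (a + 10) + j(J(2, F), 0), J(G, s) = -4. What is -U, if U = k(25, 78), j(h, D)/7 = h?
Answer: -60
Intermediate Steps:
j(h, D) = 7*h
k(F, a) = -18 + a (k(F, a) = (a + 10) + 7*(-4) = (10 + a) - 28 = -18 + a)
U = 60 (U = -18 + 78 = 60)
-U = -1*60 = -60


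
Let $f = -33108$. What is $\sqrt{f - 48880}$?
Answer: $2 i \sqrt{20497} \approx 286.34 i$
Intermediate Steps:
$\sqrt{f - 48880} = \sqrt{-33108 - 48880} = \sqrt{-81988} = 2 i \sqrt{20497}$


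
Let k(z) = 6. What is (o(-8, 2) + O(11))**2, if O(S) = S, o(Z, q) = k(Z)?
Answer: 289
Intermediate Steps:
o(Z, q) = 6
(o(-8, 2) + O(11))**2 = (6 + 11)**2 = 17**2 = 289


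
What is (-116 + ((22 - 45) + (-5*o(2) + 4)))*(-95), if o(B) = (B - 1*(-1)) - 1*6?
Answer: 11400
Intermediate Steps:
o(B) = -5 + B (o(B) = (B + 1) - 6 = (1 + B) - 6 = -5 + B)
(-116 + ((22 - 45) + (-5*o(2) + 4)))*(-95) = (-116 + ((22 - 45) + (-5*(-5 + 2) + 4)))*(-95) = (-116 + (-23 + (-5*(-3) + 4)))*(-95) = (-116 + (-23 + (15 + 4)))*(-95) = (-116 + (-23 + 19))*(-95) = (-116 - 4)*(-95) = -120*(-95) = 11400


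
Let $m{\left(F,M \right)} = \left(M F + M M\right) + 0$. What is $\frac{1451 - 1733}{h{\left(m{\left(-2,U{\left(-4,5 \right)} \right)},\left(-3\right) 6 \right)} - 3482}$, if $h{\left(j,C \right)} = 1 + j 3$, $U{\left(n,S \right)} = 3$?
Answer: $\frac{141}{1736} \approx 0.081221$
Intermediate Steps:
$m{\left(F,M \right)} = M^{2} + F M$ ($m{\left(F,M \right)} = \left(F M + M^{2}\right) + 0 = \left(M^{2} + F M\right) + 0 = M^{2} + F M$)
$h{\left(j,C \right)} = 1 + 3 j$
$\frac{1451 - 1733}{h{\left(m{\left(-2,U{\left(-4,5 \right)} \right)},\left(-3\right) 6 \right)} - 3482} = \frac{1451 - 1733}{\left(1 + 3 \cdot 3 \left(-2 + 3\right)\right) - 3482} = \frac{1451 - 1733}{\left(1 + 3 \cdot 3 \cdot 1\right) - 3482} = - \frac{282}{\left(1 + 3 \cdot 3\right) - 3482} = - \frac{282}{\left(1 + 9\right) - 3482} = - \frac{282}{10 - 3482} = - \frac{282}{-3472} = \left(-282\right) \left(- \frac{1}{3472}\right) = \frac{141}{1736}$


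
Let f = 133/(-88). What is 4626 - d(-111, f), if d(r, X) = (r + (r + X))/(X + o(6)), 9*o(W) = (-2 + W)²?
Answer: 1153107/211 ≈ 5465.0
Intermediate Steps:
o(W) = (-2 + W)²/9
f = -133/88 (f = 133*(-1/88) = -133/88 ≈ -1.5114)
d(r, X) = (X + 2*r)/(16/9 + X) (d(r, X) = (r + (r + X))/(X + (-2 + 6)²/9) = (r + (X + r))/(X + (⅑)*4²) = (X + 2*r)/(X + (⅑)*16) = (X + 2*r)/(X + 16/9) = (X + 2*r)/(16/9 + X))
4626 - d(-111, f) = 4626 - 9*(-133/88 + 2*(-111))/(16 + 9*(-133/88)) = 4626 - 9*(-133/88 - 222)/(16 - 1197/88) = 4626 - 9*(-19669)/(211/88*88) = 4626 - 9*88*(-19669)/(211*88) = 4626 - 1*(-177021/211) = 4626 + 177021/211 = 1153107/211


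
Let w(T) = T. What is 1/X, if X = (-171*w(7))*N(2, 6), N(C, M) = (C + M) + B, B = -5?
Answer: -1/3591 ≈ -0.00027847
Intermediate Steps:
N(C, M) = -5 + C + M (N(C, M) = (C + M) - 5 = -5 + C + M)
X = -3591 (X = (-171*7)*(-5 + 2 + 6) = -1197*3 = -3591)
1/X = 1/(-3591) = -1/3591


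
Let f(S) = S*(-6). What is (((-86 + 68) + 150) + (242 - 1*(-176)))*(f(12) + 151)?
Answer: 43450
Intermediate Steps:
f(S) = -6*S
(((-86 + 68) + 150) + (242 - 1*(-176)))*(f(12) + 151) = (((-86 + 68) + 150) + (242 - 1*(-176)))*(-6*12 + 151) = ((-18 + 150) + (242 + 176))*(-72 + 151) = (132 + 418)*79 = 550*79 = 43450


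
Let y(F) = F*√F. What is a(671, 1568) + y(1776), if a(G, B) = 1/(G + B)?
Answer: 1/2239 + 7104*√111 ≈ 74845.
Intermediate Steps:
a(G, B) = 1/(B + G)
y(F) = F^(3/2)
a(671, 1568) + y(1776) = 1/(1568 + 671) + 1776^(3/2) = 1/2239 + 7104*√111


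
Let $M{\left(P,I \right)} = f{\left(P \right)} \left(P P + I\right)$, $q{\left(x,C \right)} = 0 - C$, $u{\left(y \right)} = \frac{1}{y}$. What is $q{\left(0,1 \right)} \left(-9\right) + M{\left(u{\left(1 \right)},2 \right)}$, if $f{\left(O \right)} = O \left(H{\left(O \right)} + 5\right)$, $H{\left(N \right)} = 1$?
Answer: $27$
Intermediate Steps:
$f{\left(O \right)} = 6 O$ ($f{\left(O \right)} = O \left(1 + 5\right) = O 6 = 6 O$)
$q{\left(x,C \right)} = - C$
$M{\left(P,I \right)} = 6 P \left(I + P^{2}\right)$ ($M{\left(P,I \right)} = 6 P \left(P P + I\right) = 6 P \left(P^{2} + I\right) = 6 P \left(I + P^{2}\right)$)
$q{\left(0,1 \right)} \left(-9\right) + M{\left(u{\left(1 \right)},2 \right)} = \left(-1\right) 1 \left(-9\right) + \frac{6 \left(2 + \left(1^{-1}\right)^{2}\right)}{1} = \left(-1\right) \left(-9\right) + 6 \cdot 1 \left(2 + 1^{2}\right) = 9 + 6 \cdot 1 \left(2 + 1\right) = 9 + 6 \cdot 1 \cdot 3 = 9 + 18 = 27$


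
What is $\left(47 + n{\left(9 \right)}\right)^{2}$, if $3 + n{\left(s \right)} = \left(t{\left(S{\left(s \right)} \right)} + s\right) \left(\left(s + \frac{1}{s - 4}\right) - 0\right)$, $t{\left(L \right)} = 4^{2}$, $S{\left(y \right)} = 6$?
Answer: $75076$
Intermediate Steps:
$t{\left(L \right)} = 16$
$n{\left(s \right)} = -3 + \left(16 + s\right) \left(s + \frac{1}{-4 + s}\right)$ ($n{\left(s \right)} = -3 + \left(16 + s\right) \left(\left(s + \frac{1}{s - 4}\right) - 0\right) = -3 + \left(16 + s\right) \left(\left(s + \frac{1}{-4 + s}\right) + 0\right) = -3 + \left(16 + s\right) \left(s + \frac{1}{-4 + s}\right)$)
$\left(47 + n{\left(9 \right)}\right)^{2} = \left(47 + \frac{28 + 9^{3} - 594 + 12 \cdot 9^{2}}{-4 + 9}\right)^{2} = \left(47 + \frac{28 + 729 - 594 + 12 \cdot 81}{5}\right)^{2} = \left(47 + \frac{28 + 729 - 594 + 972}{5}\right)^{2} = \left(47 + \frac{1}{5} \cdot 1135\right)^{2} = \left(47 + 227\right)^{2} = 274^{2} = 75076$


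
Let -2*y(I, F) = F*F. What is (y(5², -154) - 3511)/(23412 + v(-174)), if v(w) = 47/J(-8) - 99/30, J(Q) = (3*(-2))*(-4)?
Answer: -1844280/2809279 ≈ -0.65650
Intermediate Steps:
J(Q) = 24 (J(Q) = -6*(-4) = 24)
y(I, F) = -F²/2 (y(I, F) = -F*F/2 = -F²/2)
v(w) = -161/120 (v(w) = 47/24 - 99/30 = 47*(1/24) - 99*1/30 = 47/24 - 33/10 = -161/120)
(y(5², -154) - 3511)/(23412 + v(-174)) = (-½*(-154)² - 3511)/(23412 - 161/120) = (-½*23716 - 3511)/(2809279/120) = (-11858 - 3511)*(120/2809279) = -15369*120/2809279 = -1844280/2809279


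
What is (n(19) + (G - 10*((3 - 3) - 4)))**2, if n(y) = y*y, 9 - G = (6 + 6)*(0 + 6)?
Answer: 114244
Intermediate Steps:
G = -63 (G = 9 - (6 + 6)*(0 + 6) = 9 - 12*6 = 9 - 1*72 = 9 - 72 = -63)
n(y) = y**2
(n(19) + (G - 10*((3 - 3) - 4)))**2 = (19**2 + (-63 - 10*((3 - 3) - 4)))**2 = (361 + (-63 - 10*(0 - 4)))**2 = (361 + (-63 - 10*(-4)))**2 = (361 + (-63 + 40))**2 = (361 - 23)**2 = 338**2 = 114244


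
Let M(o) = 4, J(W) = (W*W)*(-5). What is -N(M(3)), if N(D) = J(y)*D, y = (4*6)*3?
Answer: 103680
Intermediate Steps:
y = 72 (y = 24*3 = 72)
J(W) = -5*W² (J(W) = W²*(-5) = -5*W²)
N(D) = -25920*D (N(D) = (-5*72²)*D = (-5*5184)*D = -25920*D)
-N(M(3)) = -(-25920)*4 = -1*(-103680) = 103680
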